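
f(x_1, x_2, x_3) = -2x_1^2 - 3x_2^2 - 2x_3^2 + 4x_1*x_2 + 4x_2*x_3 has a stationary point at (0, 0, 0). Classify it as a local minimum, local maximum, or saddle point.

The Hessian at the origin is H = [[-4, 4, 0], [4, -6, 4], [0, 4, -4]].
Row-reducing H symmetrically gives the diagonal entries -4, -2, 4.
Counting signs: 1 positive, 2 negative.
H is indefinite, so the origin is a saddle point.

saddle point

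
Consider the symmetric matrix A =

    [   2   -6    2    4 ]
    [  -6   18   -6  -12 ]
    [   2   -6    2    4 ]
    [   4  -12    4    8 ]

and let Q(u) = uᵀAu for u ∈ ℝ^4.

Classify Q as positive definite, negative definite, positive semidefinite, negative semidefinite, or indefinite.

Row-reducing A symmetrically gives the diagonal entries 2, 0, 0, 0.
Counting signs: 1 positive, 3 zero.
Hence Q is positive semidefinite.

positive semidefinite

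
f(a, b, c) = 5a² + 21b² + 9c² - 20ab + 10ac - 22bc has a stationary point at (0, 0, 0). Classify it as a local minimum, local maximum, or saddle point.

local minimum

The Hessian at the origin is H = [[10, -20, 10], [-20, 42, -22], [10, -22, 18]].
Congruent diagonalization of H (simultaneous row and column reduction) yields pivots 10, 2, 6.
Counting signs: 3 positive.
H is positive definite, so the origin is a strict local minimum.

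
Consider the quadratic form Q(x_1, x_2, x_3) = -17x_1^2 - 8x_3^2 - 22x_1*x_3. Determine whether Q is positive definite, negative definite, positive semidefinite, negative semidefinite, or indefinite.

negative semidefinite

The associated matrix is A = [[-17, 0, -11], [0, 0, 0], [-11, 0, -8]].
Applying the same elementary operations to the rows and columns of A produces a congruent diagonal matrix with entries -17, 0, -15/17.
That gives 2 negative, 1 zero pivots.
Hence Q is negative semidefinite.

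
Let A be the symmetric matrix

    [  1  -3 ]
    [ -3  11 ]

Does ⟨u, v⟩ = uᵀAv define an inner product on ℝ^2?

Symmetric row and column elimination reduces A to a congruent diagonal form with pivots 1, 2.
So there are 2 positive pivots.
Hence Q is positive definite.
⟨·,·⟩ is an inner product exactly when A is positive definite.

yes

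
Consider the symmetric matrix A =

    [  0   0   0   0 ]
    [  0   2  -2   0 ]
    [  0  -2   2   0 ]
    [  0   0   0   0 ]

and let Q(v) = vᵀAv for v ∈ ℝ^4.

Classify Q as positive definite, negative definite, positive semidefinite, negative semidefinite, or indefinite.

positive semidefinite

Congruent diagonalization of A (simultaneous row and column reduction) yields pivots 0, 2, 0, 0.
That gives 1 positive, 3 zero pivots.
Hence Q is positive semidefinite.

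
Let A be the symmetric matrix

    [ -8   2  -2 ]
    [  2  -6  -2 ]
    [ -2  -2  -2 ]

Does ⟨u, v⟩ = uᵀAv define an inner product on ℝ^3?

Row-reducing A symmetrically gives the diagonal entries -8, -11/2, -4/11.
So there are 3 negative pivots.
Hence Q is negative definite.
⟨·,·⟩ is an inner product exactly when A is positive definite.

no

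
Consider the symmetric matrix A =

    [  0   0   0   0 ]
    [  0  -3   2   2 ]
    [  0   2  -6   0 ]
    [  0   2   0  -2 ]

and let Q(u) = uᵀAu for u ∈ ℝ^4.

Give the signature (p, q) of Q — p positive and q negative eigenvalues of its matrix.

Congruent diagonalization of A (simultaneous row and column reduction) yields pivots 0, -3, -14/3, -2/7.
So there are 3 negative, 1 zero pivots.

(0, 3)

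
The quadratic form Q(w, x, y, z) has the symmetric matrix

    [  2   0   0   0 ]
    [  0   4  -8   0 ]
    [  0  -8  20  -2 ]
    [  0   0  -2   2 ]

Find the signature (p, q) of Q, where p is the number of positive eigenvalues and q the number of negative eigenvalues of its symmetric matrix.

Symmetric row and column elimination reduces A to a congruent diagonal form with pivots 2, 4, 4, 1.
So there are 4 positive pivots.

(4, 0)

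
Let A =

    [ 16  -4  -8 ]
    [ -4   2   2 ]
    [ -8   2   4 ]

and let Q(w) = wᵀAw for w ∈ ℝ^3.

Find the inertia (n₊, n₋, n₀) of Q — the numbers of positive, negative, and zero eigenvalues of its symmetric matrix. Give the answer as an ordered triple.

(2, 0, 1)

Row-reducing A symmetrically gives the diagonal entries 16, 1, 0.
Counting signs: 2 positive, 1 zero.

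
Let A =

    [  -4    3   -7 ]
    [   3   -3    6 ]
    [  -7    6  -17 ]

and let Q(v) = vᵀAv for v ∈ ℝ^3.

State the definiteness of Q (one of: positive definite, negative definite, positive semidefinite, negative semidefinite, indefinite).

negative definite

An LDLᵀ factorisation of A has diagonal entries -4, -3/4, -4.
That gives 3 negative pivots.
Hence Q is negative definite.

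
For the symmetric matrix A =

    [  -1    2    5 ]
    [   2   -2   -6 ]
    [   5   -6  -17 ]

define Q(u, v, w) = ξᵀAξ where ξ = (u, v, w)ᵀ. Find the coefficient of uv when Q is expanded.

4

The coefficient of uv is A[1,2] + A[2,1] = 2·2 = 4.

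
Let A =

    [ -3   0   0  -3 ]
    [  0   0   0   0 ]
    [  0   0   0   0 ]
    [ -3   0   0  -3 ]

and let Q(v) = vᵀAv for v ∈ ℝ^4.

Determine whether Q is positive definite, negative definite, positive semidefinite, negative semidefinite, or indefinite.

negative semidefinite

Applying the same elementary operations to the rows and columns of A produces a congruent diagonal matrix with entries -3, 0, 0, 0.
Counting signs: 1 negative, 3 zero.
Hence Q is negative semidefinite.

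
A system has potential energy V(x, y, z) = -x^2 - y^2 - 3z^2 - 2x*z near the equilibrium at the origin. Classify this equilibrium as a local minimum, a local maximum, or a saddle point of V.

The Hessian at the origin is H = [[-2, 0, -2], [0, -2, 0], [-2, 0, -6]].
Congruent diagonalization of H (simultaneous row and column reduction) yields pivots -2, -2, -4.
That gives 3 negative pivots.
H is negative definite, so the origin is a strict local maximum.

local maximum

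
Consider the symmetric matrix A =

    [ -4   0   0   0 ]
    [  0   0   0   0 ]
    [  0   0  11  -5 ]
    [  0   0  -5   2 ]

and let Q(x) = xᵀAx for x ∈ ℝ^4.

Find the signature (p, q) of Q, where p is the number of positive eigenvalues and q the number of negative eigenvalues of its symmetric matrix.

Symmetric row and column elimination reduces A to a congruent diagonal form with pivots -4, 0, 11, -3/11.
So there are 1 positive, 2 negative, 1 zero pivots.

(1, 2)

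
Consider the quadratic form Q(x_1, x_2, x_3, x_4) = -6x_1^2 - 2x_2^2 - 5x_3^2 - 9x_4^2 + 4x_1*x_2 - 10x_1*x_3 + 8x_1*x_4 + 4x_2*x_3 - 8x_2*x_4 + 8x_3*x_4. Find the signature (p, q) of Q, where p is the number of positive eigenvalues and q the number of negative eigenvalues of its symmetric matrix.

Write A = [[-6, 2, -5, 4], [2, -2, 2, -4], [-5, 2, -5, 4], [4, -4, 4, -9]].
Congruent diagonalization of A (simultaneous row and column reduction) yields pivots -6, -4/3, -3/4, -1.
That gives 4 negative pivots.

(0, 4)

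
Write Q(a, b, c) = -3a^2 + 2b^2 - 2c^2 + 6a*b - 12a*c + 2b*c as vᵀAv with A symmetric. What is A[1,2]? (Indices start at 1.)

3

The coefficient of a·b in Q is 6. For a symmetric A this equals A[1,2] + A[2,1] = 2·A[1,2].
So A[1,2] = 6/2 = 3.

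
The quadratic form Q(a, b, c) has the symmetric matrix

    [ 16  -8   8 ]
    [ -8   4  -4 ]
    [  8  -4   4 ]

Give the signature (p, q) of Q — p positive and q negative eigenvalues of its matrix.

Row-reducing A symmetrically gives the diagonal entries 16, 0, 0.
Counting signs: 1 positive, 2 zero.

(1, 0)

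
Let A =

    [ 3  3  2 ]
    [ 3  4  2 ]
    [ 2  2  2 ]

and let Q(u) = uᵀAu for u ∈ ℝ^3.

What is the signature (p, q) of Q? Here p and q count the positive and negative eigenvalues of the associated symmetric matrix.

(3, 0)

Symmetric row and column elimination reduces A to a congruent diagonal form with pivots 3, 1, 2/3.
So there are 3 positive pivots.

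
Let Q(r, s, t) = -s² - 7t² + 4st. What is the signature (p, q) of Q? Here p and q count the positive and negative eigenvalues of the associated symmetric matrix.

(0, 2)

The associated matrix is A = [[0, 0, 0], [0, -1, 2], [0, 2, -7]].
Applying the same elementary operations to the rows and columns of A produces a congruent diagonal matrix with entries 0, -1, -3.
Counting signs: 2 negative, 1 zero.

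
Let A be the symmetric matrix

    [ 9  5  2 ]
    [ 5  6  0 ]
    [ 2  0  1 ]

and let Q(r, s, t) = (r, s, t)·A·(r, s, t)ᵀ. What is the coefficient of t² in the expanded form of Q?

1

The coefficient of t² is the diagonal entry A[3,3] = 1.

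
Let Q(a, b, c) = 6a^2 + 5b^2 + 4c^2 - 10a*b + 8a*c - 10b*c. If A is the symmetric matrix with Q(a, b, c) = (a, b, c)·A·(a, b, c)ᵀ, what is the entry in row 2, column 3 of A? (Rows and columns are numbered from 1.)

-5

The coefficient of b·c in Q is -10. For a symmetric A this equals A[2,3] + A[3,2] = 2·A[2,3].
So A[2,3] = -10/2 = -5.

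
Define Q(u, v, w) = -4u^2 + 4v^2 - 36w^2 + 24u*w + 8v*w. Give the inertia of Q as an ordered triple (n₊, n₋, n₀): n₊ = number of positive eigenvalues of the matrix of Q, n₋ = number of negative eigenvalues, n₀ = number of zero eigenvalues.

(1, 2, 0)

Write A = [[-4, 0, 12], [0, 4, 4], [12, 4, -36]].
Symmetric row and column elimination reduces A to a congruent diagonal form with pivots -4, 4, -4.
So there are 1 positive, 2 negative pivots.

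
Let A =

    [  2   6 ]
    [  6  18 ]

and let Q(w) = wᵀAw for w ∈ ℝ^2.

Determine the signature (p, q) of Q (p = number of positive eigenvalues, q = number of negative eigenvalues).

(1, 0)

Applying the same elementary operations to the rows and columns of A produces a congruent diagonal matrix with entries 2, 0.
So there are 1 positive, 1 zero pivots.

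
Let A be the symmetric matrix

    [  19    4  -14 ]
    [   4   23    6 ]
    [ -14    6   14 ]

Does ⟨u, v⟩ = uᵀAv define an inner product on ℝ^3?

Applying the same elementary operations to the rows and columns of A produces a congruent diagonal matrix with entries 19, 421/19, 30/421.
Counting signs: 3 positive.
Hence Q is positive definite.
⟨·,·⟩ is an inner product exactly when A is positive definite.

yes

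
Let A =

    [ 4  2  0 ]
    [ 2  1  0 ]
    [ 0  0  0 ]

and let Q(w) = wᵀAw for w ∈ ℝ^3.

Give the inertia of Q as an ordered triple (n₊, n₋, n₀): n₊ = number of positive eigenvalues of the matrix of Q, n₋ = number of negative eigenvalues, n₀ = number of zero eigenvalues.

(1, 0, 2)

Row-reducing A symmetrically gives the diagonal entries 4, 0, 0.
So there are 1 positive, 2 zero pivots.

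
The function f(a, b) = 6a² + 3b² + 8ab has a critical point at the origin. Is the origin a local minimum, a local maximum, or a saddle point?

local minimum

The Hessian at the origin is H = [[12, 8], [8, 6]].
det H = 12·6 − (8)² = 8 > 0 and H[1,1] = 12 > 0, so H is positive definite.
Therefore the origin is a local minimum.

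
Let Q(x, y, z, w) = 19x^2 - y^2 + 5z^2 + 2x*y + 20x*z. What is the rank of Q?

2

The associated matrix is A = [[19, 1, 10, 0], [1, -1, 0, 0], [10, 0, 5, 0], [0, 0, 0, 0]].
Symmetric row and column elimination reduces A to a congruent diagonal form with pivots 19, -20/19, 0, 0.
Counting signs: 1 positive, 1 negative, 2 zero.
The rank is the number of nonzero pivots: 2.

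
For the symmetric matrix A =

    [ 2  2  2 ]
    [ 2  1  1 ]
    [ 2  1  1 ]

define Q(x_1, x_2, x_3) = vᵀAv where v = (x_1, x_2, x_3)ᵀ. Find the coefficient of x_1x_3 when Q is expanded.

4

The coefficient of x_1x_3 is A[1,3] + A[3,1] = 2·2 = 4.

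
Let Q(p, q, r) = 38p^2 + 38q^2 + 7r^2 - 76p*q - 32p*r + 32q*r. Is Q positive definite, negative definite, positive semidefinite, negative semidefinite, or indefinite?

The associated matrix is A = [[38, -38, -16], [-38, 38, 16], [-16, 16, 7]].
Symmetric row and column elimination reduces A to a congruent diagonal form with pivots 38, 0, 5/19.
That gives 2 positive, 1 zero pivots.
Hence Q is positive semidefinite.

positive semidefinite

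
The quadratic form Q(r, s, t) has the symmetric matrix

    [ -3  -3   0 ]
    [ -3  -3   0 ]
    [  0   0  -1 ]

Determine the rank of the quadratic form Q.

2

Applying the same elementary operations to the rows and columns of A produces a congruent diagonal matrix with entries -3, 0, -1.
Counting signs: 2 negative, 1 zero.
The rank is the number of nonzero pivots: 2.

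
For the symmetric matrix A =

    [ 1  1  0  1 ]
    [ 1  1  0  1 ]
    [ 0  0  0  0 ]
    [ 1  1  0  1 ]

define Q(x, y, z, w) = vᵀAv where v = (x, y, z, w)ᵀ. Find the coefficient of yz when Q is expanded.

The coefficient of yz is A[2,3] + A[3,2] = 2·0 = 0.

0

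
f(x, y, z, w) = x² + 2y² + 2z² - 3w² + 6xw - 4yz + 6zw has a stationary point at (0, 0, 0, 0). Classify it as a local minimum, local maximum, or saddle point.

The Hessian at the origin is H = [[2, 0, 0, 6], [0, 4, -4, 0], [0, -4, 4, 6], [6, 0, 6, -6]].
H is indefinite, so the origin is a saddle point.

saddle point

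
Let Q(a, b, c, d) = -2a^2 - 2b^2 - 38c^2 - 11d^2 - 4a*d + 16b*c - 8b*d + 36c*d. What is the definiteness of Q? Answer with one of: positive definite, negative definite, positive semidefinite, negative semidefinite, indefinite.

The associated matrix is A = [[-2, 0, 0, -2], [0, -2, 8, -4], [0, 8, -38, 18], [-2, -4, 18, -11]].
Applying the same elementary operations to the rows and columns of A produces a congruent diagonal matrix with entries -2, -2, -6, -1/3.
So there are 4 negative pivots.
Hence Q is negative definite.

negative definite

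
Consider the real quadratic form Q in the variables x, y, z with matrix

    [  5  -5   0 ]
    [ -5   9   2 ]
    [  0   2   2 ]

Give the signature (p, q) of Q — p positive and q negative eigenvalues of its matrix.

(3, 0)

An LDLᵀ factorisation of A has diagonal entries 5, 4, 1.
So there are 3 positive pivots.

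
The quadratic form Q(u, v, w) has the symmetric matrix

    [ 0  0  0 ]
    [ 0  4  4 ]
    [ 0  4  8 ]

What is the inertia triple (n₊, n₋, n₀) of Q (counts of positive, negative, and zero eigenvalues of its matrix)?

(2, 0, 1)

Row-reducing A symmetrically gives the diagonal entries 0, 4, 4.
That gives 2 positive, 1 zero pivots.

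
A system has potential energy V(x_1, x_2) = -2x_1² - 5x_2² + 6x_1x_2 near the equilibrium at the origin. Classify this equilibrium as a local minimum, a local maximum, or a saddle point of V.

local maximum

The Hessian at the origin is H = [[-4, 6], [6, -10]].
det H = -4·-10 − (6)² = 4 > 0 and H[1,1] = -4 < 0, so H is negative definite.
Therefore the origin is a local maximum.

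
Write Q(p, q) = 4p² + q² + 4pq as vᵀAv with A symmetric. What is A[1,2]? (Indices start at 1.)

The coefficient of p·q in Q is 4. For a symmetric A this equals A[1,2] + A[2,1] = 2·A[1,2].
So A[1,2] = 4/2 = 2.

2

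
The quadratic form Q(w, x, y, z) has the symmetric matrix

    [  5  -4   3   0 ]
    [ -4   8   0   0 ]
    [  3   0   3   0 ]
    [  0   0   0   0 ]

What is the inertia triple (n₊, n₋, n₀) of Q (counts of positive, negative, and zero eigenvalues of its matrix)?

(2, 0, 2)

Congruent diagonalization of A (simultaneous row and column reduction) yields pivots 5, 24/5, 0, 0.
That gives 2 positive, 2 zero pivots.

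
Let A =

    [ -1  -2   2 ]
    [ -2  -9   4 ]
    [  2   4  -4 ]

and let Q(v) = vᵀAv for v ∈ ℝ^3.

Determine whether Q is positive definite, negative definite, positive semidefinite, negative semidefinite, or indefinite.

negative semidefinite

Applying the same elementary operations to the rows and columns of A produces a congruent diagonal matrix with entries -1, -5, 0.
That gives 2 negative, 1 zero pivots.
Hence Q is negative semidefinite.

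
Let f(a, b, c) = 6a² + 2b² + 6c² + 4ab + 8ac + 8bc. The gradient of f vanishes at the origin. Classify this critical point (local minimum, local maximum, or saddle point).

The Hessian at the origin is H = [[12, 4, 8], [4, 4, 8], [8, 8, 12]].
Row-reducing H symmetrically gives the diagonal entries 12, 8/3, -4.
That gives 2 positive, 1 negative pivots.
H is indefinite, so the origin is a saddle point.

saddle point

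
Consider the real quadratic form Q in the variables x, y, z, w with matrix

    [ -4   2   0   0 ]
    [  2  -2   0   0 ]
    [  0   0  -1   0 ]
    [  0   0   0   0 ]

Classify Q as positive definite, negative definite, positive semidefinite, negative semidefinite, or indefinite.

Congruent diagonalization of A (simultaneous row and column reduction) yields pivots -4, -1, -1, 0.
That gives 3 negative, 1 zero pivots.
Hence Q is negative semidefinite.

negative semidefinite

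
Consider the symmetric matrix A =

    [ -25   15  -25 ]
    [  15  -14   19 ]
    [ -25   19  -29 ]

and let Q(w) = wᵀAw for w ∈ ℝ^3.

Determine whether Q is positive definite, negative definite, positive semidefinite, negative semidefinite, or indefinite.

Applying the same elementary operations to the rows and columns of A produces a congruent diagonal matrix with entries -25, -5, -4/5.
Counting signs: 3 negative.
Hence Q is negative definite.

negative definite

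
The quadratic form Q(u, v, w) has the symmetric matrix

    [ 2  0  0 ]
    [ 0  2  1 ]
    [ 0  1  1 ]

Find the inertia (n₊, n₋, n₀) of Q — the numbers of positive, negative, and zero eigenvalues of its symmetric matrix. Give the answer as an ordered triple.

(3, 0, 0)

Symmetric row and column elimination reduces A to a congruent diagonal form with pivots 2, 2, 1/2.
Counting signs: 3 positive.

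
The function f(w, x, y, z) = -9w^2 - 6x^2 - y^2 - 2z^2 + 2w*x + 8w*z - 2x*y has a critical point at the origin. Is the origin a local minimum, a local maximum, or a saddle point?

The Hessian at the origin is H = [[-18, 2, 0, 8], [2, -12, -2, 0], [0, -2, -2, 0], [8, 0, 0, -4]].
Symmetric row and column elimination reduces H to a congruent diagonal form with pivots -18, -106/9, -88/53, -4/11.
So there are 4 negative pivots.
H is negative definite, so the origin is a strict local maximum.

local maximum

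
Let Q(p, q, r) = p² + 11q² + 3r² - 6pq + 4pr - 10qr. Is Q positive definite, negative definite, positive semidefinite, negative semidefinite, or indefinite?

indefinite

The symmetric matrix is A = [[1, -3, 2], [-3, 11, -5], [2, -5, 3]].
An LDLᵀ factorisation of A has diagonal entries 1, 2, -3/2.
That gives 2 positive, 1 negative pivots.
Hence Q is indefinite.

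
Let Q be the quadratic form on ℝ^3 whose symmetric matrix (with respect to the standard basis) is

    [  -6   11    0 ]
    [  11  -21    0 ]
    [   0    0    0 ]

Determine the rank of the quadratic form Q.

2

Applying the same elementary operations to the rows and columns of A produces a congruent diagonal matrix with entries -6, -5/6, 0.
That gives 2 negative, 1 zero pivots.
The rank is the number of nonzero pivots: 2.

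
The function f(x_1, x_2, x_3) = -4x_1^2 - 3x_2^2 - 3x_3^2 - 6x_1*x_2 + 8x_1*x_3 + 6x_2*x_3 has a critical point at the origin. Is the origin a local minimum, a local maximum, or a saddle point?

The Hessian at the origin is H = [[-8, -6, 8], [-6, -6, 6], [8, 6, -6]].
Symmetric row and column elimination reduces H to a congruent diagonal form with pivots -8, -3/2, 2.
So there are 1 positive, 2 negative pivots.
H is indefinite, so the origin is a saddle point.

saddle point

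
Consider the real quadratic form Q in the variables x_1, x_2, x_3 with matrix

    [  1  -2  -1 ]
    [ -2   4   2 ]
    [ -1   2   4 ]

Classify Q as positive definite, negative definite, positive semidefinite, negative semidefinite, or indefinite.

positive semidefinite

Applying the same elementary operations to the rows and columns of A produces a congruent diagonal matrix with entries 1, 0, 3.
That gives 2 positive, 1 zero pivots.
Hence Q is positive semidefinite.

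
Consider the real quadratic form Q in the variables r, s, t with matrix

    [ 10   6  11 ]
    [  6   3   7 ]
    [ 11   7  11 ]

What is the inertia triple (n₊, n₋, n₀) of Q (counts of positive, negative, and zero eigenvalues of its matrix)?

(1, 2, 0)

An LDLᵀ factorisation of A has diagonal entries 10, -3/5, -5/6.
That gives 1 positive, 2 negative pivots.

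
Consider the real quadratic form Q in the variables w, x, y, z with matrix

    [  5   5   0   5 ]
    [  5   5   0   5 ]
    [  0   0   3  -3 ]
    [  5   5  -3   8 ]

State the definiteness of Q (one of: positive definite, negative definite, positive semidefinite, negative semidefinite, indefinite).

positive semidefinite

Symmetric row and column elimination reduces A to a congruent diagonal form with pivots 5, 0, 3, 0.
Counting signs: 2 positive, 2 zero.
Hence Q is positive semidefinite.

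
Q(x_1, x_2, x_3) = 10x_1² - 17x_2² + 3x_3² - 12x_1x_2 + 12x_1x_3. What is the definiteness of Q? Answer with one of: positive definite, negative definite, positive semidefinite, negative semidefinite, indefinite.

The symmetric matrix is A = [[10, -6, 6], [-6, -17, 0], [6, 0, 3]].
Row-reducing A symmetrically gives the diagonal entries 10, -103/5, 3/103.
That gives 2 positive, 1 negative pivots.
Hence Q is indefinite.

indefinite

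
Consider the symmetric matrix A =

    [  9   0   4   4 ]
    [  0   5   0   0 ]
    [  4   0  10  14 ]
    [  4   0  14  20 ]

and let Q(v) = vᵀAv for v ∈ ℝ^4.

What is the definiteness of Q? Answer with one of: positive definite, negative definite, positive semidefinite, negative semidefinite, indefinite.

positive definite

Symmetric row and column elimination reduces A to a congruent diagonal form with pivots 9, 5, 74/9, 2/37.
Counting signs: 4 positive.
Hence Q is positive definite.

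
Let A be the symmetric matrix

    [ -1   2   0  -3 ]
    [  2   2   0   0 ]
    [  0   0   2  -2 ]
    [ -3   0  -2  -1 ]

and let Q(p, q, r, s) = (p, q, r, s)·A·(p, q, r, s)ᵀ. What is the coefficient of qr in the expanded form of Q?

The coefficient of qr is A[2,3] + A[3,2] = 2·0 = 0.

0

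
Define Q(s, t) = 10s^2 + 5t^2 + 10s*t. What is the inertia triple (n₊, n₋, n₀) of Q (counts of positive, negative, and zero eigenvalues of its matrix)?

(2, 0, 0)

The associated matrix is A = [[10, 5], [5, 5]].
An LDLᵀ factorisation of A has diagonal entries 10, 5/2.
Counting signs: 2 positive.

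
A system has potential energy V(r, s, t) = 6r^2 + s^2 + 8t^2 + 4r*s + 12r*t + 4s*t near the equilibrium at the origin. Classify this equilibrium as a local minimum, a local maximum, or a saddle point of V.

The Hessian at the origin is H = [[12, 4, 12], [4, 2, 4], [12, 4, 16]].
Applying the same elementary operations to the rows and columns of H produces a congruent diagonal matrix with entries 12, 2/3, 4.
So there are 3 positive pivots.
H is positive definite, so the origin is a strict local minimum.

local minimum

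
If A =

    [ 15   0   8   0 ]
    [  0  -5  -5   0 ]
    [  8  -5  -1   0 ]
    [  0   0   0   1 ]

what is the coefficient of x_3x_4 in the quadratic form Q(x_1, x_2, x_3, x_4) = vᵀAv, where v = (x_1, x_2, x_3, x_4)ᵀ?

0

The coefficient of x_3x_4 is A[3,4] + A[4,3] = 2·0 = 0.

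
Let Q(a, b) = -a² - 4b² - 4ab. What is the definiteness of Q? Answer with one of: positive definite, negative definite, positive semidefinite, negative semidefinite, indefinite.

negative semidefinite

Write A = [[-1, -2], [-2, -4]].
Congruent diagonalization of A (simultaneous row and column reduction) yields pivots -1, 0.
Counting signs: 1 negative, 1 zero.
Hence Q is negative semidefinite.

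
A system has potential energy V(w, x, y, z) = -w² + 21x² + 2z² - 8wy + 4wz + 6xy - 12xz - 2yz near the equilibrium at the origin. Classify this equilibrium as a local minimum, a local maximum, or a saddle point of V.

The Hessian at the origin is H = [[-2, 0, -8, 4], [0, 42, 6, -12], [-8, 6, 0, -2], [4, -12, -2, 4]].
An LDLᵀ factorisation of H has diagonal entries -2, 42, 218/7, 6/109.
Counting signs: 3 positive, 1 negative.
H is indefinite, so the origin is a saddle point.

saddle point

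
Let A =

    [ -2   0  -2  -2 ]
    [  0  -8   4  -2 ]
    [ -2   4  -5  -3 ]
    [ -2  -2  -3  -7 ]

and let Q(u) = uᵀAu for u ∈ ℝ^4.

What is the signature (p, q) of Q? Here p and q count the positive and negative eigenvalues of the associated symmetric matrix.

Congruent diagonalization of A (simultaneous row and column reduction) yields pivots -2, -8, -1, -1/2.
That gives 4 negative pivots.

(0, 4)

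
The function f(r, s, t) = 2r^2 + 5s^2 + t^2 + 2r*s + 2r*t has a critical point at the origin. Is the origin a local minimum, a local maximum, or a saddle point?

The Hessian at the origin is H = [[4, 2, 2], [2, 10, 0], [2, 0, 2]].
Congruent diagonalization of H (simultaneous row and column reduction) yields pivots 4, 9, 8/9.
Counting signs: 3 positive.
H is positive definite, so the origin is a strict local minimum.

local minimum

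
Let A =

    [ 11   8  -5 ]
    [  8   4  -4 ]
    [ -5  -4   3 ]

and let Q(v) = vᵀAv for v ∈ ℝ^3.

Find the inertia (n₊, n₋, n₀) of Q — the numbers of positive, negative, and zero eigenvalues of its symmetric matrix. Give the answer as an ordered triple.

(2, 1, 0)

Applying the same elementary operations to the rows and columns of A produces a congruent diagonal matrix with entries 11, -20/11, 4/5.
Counting signs: 2 positive, 1 negative.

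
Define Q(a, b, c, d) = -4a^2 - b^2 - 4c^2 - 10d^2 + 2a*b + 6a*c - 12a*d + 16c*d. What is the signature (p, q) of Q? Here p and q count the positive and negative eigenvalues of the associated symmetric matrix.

(1, 3)

The symmetric matrix is A = [[-4, 1, 3, -6], [1, -1, 0, 0], [3, 0, -4, 8], [-6, 0, 8, -10]].
An LDLᵀ factorisation of A has diagonal entries -4, -3/4, -1, 6.
Counting signs: 1 positive, 3 negative.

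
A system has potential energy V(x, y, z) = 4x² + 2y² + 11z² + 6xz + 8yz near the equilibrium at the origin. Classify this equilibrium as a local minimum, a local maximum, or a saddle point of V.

The Hessian at the origin is H = [[8, 0, 6], [0, 4, 8], [6, 8, 22]].
Congruent diagonalization of H (simultaneous row and column reduction) yields pivots 8, 4, 3/2.
So there are 3 positive pivots.
H is positive definite, so the origin is a strict local minimum.

local minimum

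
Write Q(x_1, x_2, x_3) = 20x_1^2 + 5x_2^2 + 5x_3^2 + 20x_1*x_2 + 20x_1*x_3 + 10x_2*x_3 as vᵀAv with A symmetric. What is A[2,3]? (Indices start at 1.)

The coefficient of x_2·x_3 in Q is 10. For a symmetric A this equals A[2,3] + A[3,2] = 2·A[2,3].
So A[2,3] = 10/2 = 5.

5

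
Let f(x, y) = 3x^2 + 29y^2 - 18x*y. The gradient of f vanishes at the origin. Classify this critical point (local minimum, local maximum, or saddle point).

local minimum

The Hessian at the origin is H = [[6, -18], [-18, 58]].
det H = 6·58 − (-18)² = 24 > 0 and H[1,1] = 6 > 0, so H is positive definite.
Therefore the origin is a local minimum.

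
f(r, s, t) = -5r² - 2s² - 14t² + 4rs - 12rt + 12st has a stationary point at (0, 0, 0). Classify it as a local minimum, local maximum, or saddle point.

saddle point

The Hessian at the origin is H = [[-10, 4, -12], [4, -4, 12], [-12, 12, -28]].
Applying the same elementary operations to the rows and columns of H produces a congruent diagonal matrix with entries -10, -12/5, 8.
So there are 1 positive, 2 negative pivots.
H is indefinite, so the origin is a saddle point.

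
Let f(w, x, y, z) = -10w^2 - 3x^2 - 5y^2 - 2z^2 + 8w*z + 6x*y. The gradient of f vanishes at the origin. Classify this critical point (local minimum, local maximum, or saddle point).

The Hessian at the origin is H = [[-20, 0, 0, 8], [0, -6, 6, 0], [0, 6, -10, 0], [8, 0, 0, -4]].
Row-reducing H symmetrically gives the diagonal entries -20, -6, -4, -4/5.
So there are 4 negative pivots.
H is negative definite, so the origin is a strict local maximum.

local maximum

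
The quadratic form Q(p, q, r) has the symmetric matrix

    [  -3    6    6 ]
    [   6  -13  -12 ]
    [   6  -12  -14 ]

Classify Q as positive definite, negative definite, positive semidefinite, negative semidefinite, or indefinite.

negative definite

Applying the same elementary operations to the rows and columns of A produces a congruent diagonal matrix with entries -3, -1, -2.
So there are 3 negative pivots.
Hence Q is negative definite.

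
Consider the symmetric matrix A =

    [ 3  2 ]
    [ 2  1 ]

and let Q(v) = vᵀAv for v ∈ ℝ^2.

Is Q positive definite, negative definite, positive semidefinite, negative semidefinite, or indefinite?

indefinite

Symmetric row and column elimination reduces A to a congruent diagonal form with pivots 3, -1/3.
So there are 1 positive, 1 negative pivots.
Hence Q is indefinite.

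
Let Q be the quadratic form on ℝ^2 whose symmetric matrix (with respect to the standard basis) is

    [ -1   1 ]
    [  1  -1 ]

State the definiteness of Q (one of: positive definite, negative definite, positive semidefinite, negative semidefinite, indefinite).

negative semidefinite

Congruent diagonalization of A (simultaneous row and column reduction) yields pivots -1, 0.
Counting signs: 1 negative, 1 zero.
Hence Q is negative semidefinite.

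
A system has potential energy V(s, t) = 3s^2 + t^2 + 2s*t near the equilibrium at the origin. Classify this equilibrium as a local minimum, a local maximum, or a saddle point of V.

The Hessian at the origin is H = [[6, 2], [2, 2]].
det H = 6·2 − (2)² = 8 > 0 and H[1,1] = 6 > 0, so H is positive definite.
Therefore the origin is a local minimum.

local minimum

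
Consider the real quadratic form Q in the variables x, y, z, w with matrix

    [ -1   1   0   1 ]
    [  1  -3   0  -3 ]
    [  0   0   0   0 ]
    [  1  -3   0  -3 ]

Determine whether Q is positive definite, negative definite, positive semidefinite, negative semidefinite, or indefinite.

Congruent diagonalization of A (simultaneous row and column reduction) yields pivots -1, -2, 0, 0.
So there are 2 negative, 2 zero pivots.
Hence Q is negative semidefinite.

negative semidefinite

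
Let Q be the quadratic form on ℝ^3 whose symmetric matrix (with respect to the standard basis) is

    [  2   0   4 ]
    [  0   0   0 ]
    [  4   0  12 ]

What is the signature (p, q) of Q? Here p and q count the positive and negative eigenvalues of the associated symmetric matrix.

Applying the same elementary operations to the rows and columns of A produces a congruent diagonal matrix with entries 2, 0, 4.
That gives 2 positive, 1 zero pivots.

(2, 0)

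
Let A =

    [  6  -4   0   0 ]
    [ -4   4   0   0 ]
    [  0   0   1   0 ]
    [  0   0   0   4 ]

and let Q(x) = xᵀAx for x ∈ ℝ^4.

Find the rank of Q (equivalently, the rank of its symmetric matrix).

Congruent diagonalization of A (simultaneous row and column reduction) yields pivots 6, 4/3, 1, 4.
That gives 4 positive pivots.
The rank is the number of nonzero pivots: 4.

4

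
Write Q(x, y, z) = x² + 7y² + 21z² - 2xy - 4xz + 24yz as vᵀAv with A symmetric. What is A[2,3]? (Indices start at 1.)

12

The coefficient of y·z in Q is 24. For a symmetric A this equals A[2,3] + A[3,2] = 2·A[2,3].
So A[2,3] = 24/2 = 12.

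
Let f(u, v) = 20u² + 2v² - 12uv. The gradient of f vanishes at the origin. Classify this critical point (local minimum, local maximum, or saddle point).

The Hessian at the origin is H = [[40, -12], [-12, 4]].
det H = 40·4 − (-12)² = 16 > 0 and H[1,1] = 40 > 0, so H is positive definite.
Therefore the origin is a local minimum.

local minimum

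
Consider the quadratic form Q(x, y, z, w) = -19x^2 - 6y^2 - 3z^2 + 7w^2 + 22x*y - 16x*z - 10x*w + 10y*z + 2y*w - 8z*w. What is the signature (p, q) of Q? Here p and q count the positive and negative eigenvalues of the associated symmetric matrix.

(1, 2)

Write A = [[-19, 11, -8, -5], [11, -6, 5, 1], [-8, 5, -3, -4], [-5, 1, -4, 7]].
Congruent diagonalization of A (simultaneous row and column reduction) yields pivots -19, 7/19, 0, -10/7.
That gives 1 positive, 2 negative, 1 zero pivots.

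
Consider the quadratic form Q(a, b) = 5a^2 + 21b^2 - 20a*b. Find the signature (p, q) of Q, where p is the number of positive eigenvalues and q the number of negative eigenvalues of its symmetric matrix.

The associated matrix is A = [[5, -10], [-10, 21]].
An LDLᵀ factorisation of A has diagonal entries 5, 1.
That gives 2 positive pivots.

(2, 0)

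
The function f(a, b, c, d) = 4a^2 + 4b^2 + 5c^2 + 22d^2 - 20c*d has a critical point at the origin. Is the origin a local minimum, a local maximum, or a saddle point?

local minimum

The Hessian at the origin is H = [[8, 0, 0, 0], [0, 8, 0, 0], [0, 0, 10, -20], [0, 0, -20, 44]].
Congruent diagonalization of H (simultaneous row and column reduction) yields pivots 8, 8, 10, 4.
That gives 4 positive pivots.
H is positive definite, so the origin is a strict local minimum.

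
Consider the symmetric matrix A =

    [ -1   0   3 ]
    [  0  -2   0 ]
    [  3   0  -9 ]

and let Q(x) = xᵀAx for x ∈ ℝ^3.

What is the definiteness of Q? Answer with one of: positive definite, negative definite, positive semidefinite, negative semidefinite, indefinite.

Row-reducing A symmetrically gives the diagonal entries -1, -2, 0.
So there are 2 negative, 1 zero pivots.
Hence Q is negative semidefinite.

negative semidefinite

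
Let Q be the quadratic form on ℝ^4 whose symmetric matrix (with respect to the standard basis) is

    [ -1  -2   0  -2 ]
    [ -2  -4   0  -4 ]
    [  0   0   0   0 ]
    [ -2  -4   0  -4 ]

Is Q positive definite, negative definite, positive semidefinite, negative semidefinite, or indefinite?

negative semidefinite

Congruent diagonalization of A (simultaneous row and column reduction) yields pivots -1, 0, 0, 0.
Counting signs: 1 negative, 3 zero.
Hence Q is negative semidefinite.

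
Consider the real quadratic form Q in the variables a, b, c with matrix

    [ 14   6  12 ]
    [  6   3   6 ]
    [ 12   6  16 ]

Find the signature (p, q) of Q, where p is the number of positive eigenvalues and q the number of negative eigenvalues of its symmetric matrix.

(3, 0)

An LDLᵀ factorisation of A has diagonal entries 14, 3/7, 4.
So there are 3 positive pivots.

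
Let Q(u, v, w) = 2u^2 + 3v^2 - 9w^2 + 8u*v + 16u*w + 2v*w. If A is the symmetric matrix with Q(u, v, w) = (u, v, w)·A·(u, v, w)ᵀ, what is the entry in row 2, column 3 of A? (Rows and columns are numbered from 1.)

The coefficient of v·w in Q is 2. For a symmetric A this equals A[2,3] + A[3,2] = 2·A[2,3].
So A[2,3] = 2/2 = 1.

1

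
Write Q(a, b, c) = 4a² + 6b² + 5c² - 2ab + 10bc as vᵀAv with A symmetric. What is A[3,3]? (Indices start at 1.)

The coefficient of c² in Q is 5, and that is exactly A[3,3].

5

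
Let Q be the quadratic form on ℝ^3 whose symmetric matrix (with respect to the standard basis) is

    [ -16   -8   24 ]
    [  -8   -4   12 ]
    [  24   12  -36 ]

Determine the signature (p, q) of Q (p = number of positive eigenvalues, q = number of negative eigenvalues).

(0, 1)

Symmetric row and column elimination reduces A to a congruent diagonal form with pivots -16, 0, 0.
That gives 1 negative, 2 zero pivots.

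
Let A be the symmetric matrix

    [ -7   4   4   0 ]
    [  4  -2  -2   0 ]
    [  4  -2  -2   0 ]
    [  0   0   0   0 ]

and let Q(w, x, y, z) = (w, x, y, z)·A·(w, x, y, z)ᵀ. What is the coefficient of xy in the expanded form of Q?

The coefficient of xy is A[2,3] + A[3,2] = 2·(-2) = -4.

-4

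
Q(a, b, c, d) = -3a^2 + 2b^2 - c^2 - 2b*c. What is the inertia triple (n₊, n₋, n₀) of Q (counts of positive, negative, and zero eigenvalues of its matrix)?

Write A = [[-3, 0, 0, 0], [0, 2, -1, 0], [0, -1, -1, 0], [0, 0, 0, 0]].
Applying the same elementary operations to the rows and columns of A produces a congruent diagonal matrix with entries -3, 2, -3/2, 0.
That gives 1 positive, 2 negative, 1 zero pivots.

(1, 2, 1)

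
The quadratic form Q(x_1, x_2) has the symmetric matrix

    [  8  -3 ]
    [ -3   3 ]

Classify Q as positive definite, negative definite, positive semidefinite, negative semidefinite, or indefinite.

Symmetric row and column elimination reduces A to a congruent diagonal form with pivots 8, 15/8.
That gives 2 positive pivots.
Hence Q is positive definite.

positive definite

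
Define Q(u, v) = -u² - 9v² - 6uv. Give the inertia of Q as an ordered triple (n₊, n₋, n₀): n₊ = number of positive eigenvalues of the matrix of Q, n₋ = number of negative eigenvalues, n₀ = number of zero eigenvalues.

(0, 1, 1)

The associated matrix is A = [[-1, -3], [-3, -9]].
Row-reducing A symmetrically gives the diagonal entries -1, 0.
That gives 1 negative, 1 zero pivots.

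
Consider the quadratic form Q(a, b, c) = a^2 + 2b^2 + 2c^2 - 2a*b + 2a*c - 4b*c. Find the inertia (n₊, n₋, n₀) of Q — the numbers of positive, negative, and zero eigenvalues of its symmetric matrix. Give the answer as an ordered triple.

(2, 0, 1)

Write A = [[1, -1, 1], [-1, 2, -2], [1, -2, 2]].
Congruent diagonalization of A (simultaneous row and column reduction) yields pivots 1, 1, 0.
That gives 2 positive, 1 zero pivots.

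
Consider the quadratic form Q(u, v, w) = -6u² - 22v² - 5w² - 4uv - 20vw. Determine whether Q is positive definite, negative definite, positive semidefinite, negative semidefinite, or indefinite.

negative definite

The symmetric matrix of Q is A = [[-6, -2, 0], [-2, -22, -10], [0, -10, -5]].
Leading principal minors: Δ_1 = -6, Δ_2 = 128, Δ_3 = -40.
The signs alternate starting with Δ_1 < 0, so by Sylvester's criterion Q is negative definite.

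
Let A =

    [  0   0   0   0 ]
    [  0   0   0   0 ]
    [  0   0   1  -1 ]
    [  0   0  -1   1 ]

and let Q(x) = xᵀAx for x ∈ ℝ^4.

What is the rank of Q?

Symmetric row and column elimination reduces A to a congruent diagonal form with pivots 0, 0, 1, 0.
That gives 1 positive, 3 zero pivots.
The rank is the number of nonzero pivots: 1.

1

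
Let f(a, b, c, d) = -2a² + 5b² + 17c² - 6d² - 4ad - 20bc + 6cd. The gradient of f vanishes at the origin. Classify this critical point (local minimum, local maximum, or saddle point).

The Hessian at the origin is H = [[-4, 0, 0, -4], [0, 10, -20, 0], [0, -20, 34, 6], [-4, 0, 6, -12]].
Row-reducing H symmetrically gives the diagonal entries -4, 10, -6, -2.
Counting signs: 1 positive, 3 negative.
H is indefinite, so the origin is a saddle point.

saddle point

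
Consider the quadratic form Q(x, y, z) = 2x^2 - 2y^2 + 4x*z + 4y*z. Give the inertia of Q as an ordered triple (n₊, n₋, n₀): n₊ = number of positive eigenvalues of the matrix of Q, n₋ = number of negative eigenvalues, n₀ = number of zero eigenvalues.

The associated matrix is A = [[2, 0, 2], [0, -2, 2], [2, 2, 0]].
Row-reducing A symmetrically gives the diagonal entries 2, -2, 0.
So there are 1 positive, 1 negative, 1 zero pivots.

(1, 1, 1)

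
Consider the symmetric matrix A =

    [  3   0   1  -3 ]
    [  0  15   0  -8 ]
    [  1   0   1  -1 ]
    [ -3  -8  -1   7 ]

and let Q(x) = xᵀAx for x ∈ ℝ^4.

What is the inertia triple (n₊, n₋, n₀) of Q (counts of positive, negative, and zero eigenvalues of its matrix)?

An LDLᵀ factorisation of A has diagonal entries 3, 15, 2/3, -4/15.
So there are 3 positive, 1 negative pivots.

(3, 1, 0)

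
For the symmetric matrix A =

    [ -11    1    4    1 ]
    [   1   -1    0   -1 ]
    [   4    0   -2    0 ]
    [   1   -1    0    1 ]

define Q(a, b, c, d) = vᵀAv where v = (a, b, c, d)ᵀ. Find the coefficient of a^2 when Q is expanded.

-11

The coefficient of a^2 is the diagonal entry A[1,1] = -11.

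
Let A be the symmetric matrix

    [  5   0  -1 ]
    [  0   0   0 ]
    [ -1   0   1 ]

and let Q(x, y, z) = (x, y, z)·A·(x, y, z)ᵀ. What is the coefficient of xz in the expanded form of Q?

The coefficient of xz is A[1,3] + A[3,1] = 2·(-1) = -2.

-2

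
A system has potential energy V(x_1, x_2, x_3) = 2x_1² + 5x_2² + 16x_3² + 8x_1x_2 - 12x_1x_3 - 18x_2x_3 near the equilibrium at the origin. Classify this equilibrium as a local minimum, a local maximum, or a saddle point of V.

saddle point

The Hessian at the origin is H = [[4, 8, -12], [8, 10, -18], [-12, -18, 32]].
An LDLᵀ factorisation of H has diagonal entries 4, -6, 2.
So there are 2 positive, 1 negative pivots.
H is indefinite, so the origin is a saddle point.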